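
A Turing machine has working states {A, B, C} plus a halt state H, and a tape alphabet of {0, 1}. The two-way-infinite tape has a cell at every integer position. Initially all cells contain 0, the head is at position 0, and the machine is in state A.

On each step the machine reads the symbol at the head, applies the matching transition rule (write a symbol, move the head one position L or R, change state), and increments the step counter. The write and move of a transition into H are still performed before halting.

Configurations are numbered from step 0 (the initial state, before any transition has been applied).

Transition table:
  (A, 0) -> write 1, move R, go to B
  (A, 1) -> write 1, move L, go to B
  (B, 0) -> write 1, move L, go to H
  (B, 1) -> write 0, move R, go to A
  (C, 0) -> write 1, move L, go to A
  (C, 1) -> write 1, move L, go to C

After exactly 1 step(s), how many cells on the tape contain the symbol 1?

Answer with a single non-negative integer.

Step 1: in state A at pos 0, read 0 -> (A,0)->write 1,move R,goto B. Now: state=B, head=1, tape[-1..2]=0100 (head:   ^)
Cells containing 1 after step 1: {0} -> 1 cell(s)

Answer: 1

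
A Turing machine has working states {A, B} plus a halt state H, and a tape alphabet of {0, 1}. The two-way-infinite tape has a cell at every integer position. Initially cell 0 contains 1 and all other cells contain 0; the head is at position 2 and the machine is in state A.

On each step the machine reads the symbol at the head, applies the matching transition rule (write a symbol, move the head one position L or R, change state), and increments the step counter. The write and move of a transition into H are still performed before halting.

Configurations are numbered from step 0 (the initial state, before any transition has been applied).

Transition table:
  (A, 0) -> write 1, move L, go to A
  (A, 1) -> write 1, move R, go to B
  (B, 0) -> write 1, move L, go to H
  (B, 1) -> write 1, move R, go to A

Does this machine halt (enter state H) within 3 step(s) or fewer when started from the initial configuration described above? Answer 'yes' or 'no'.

Answer: no

Derivation:
Step 1: in state A at pos 2, read 0 -> (A,0)->write 1,move L,goto A. Now: state=A, head=1, tape[-1..3]=01010 (head:   ^)
Step 2: in state A at pos 1, read 0 -> (A,0)->write 1,move L,goto A. Now: state=A, head=0, tape[-1..3]=01110 (head:  ^)
Step 3: in state A at pos 0, read 1 -> (A,1)->write 1,move R,goto B. Now: state=B, head=1, tape[-1..3]=01110 (head:   ^)
After 3 step(s): state = B (not H) -> not halted within 3 -> no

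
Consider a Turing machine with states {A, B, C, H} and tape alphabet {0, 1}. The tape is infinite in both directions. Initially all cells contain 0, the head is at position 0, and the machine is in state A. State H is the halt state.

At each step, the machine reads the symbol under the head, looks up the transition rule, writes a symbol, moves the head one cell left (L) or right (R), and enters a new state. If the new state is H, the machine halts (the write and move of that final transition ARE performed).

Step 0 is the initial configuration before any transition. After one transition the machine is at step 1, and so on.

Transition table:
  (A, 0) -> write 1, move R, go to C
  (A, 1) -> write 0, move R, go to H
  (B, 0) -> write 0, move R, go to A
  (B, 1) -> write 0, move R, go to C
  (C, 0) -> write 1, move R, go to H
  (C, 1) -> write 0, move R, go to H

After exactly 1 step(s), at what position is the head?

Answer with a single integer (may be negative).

Answer: 1

Derivation:
Step 1: in state A at pos 0, read 0 -> (A,0)->write 1,move R,goto C. Now: state=C, head=1, tape[-1..2]=0100 (head:   ^)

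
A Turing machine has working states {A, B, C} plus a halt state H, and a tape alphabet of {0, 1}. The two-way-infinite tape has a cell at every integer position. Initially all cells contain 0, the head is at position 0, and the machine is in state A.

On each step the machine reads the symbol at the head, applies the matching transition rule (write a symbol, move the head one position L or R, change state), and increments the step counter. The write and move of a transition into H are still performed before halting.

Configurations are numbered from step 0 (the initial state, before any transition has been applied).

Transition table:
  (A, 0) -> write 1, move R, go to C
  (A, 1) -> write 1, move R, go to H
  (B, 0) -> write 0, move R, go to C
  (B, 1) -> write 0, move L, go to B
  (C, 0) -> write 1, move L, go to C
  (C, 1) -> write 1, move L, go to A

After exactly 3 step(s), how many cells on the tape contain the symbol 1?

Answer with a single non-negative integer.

Step 1: in state A at pos 0, read 0 -> (A,0)->write 1,move R,goto C. Now: state=C, head=1, tape[-1..2]=0100 (head:   ^)
Step 2: in state C at pos 1, read 0 -> (C,0)->write 1,move L,goto C. Now: state=C, head=0, tape[-1..2]=0110 (head:  ^)
Step 3: in state C at pos 0, read 1 -> (C,1)->write 1,move L,goto A. Now: state=A, head=-1, tape[-2..2]=00110 (head:  ^)
Cells containing 1 after step 3: {0, 1} -> 2 cell(s)

Answer: 2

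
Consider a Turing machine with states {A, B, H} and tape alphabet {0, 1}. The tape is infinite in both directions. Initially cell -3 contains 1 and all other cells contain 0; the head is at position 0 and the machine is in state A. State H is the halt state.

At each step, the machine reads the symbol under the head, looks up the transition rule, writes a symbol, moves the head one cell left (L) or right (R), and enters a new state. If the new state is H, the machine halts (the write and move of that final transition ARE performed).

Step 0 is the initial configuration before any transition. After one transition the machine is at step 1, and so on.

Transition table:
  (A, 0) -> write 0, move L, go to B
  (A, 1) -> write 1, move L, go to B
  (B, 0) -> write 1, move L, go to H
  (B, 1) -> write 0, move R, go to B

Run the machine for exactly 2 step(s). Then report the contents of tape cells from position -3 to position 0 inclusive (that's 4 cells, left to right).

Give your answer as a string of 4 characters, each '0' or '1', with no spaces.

Step 1: in state A at pos 0, read 0 -> (A,0)->write 0,move L,goto B. Now: state=B, head=-1, tape[-4..1]=010000 (head:    ^)
Step 2: in state B at pos -1, read 0 -> (B,0)->write 1,move L,goto H. Now: state=H, head=-2, tape[-4..1]=010100 (head:   ^)

Answer: 1010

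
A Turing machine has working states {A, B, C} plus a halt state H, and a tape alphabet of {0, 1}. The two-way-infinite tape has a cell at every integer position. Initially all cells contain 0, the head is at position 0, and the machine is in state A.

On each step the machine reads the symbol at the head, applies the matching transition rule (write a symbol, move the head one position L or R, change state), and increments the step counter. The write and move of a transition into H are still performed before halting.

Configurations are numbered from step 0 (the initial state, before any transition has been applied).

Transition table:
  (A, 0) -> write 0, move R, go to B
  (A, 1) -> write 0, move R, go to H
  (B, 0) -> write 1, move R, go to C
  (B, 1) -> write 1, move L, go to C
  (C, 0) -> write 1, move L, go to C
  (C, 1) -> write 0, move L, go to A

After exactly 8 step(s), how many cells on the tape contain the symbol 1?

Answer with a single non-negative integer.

Step 1: in state A at pos 0, read 0 -> (A,0)->write 0,move R,goto B. Now: state=B, head=1, tape[-1..2]=0000 (head:   ^)
Step 2: in state B at pos 1, read 0 -> (B,0)->write 1,move R,goto C. Now: state=C, head=2, tape[-1..3]=00100 (head:    ^)
Step 3: in state C at pos 2, read 0 -> (C,0)->write 1,move L,goto C. Now: state=C, head=1, tape[-1..3]=00110 (head:   ^)
Step 4: in state C at pos 1, read 1 -> (C,1)->write 0,move L,goto A. Now: state=A, head=0, tape[-1..3]=00010 (head:  ^)
Step 5: in state A at pos 0, read 0 -> (A,0)->write 0,move R,goto B. Now: state=B, head=1, tape[-1..3]=00010 (head:   ^)
Step 6: in state B at pos 1, read 0 -> (B,0)->write 1,move R,goto C. Now: state=C, head=2, tape[-1..3]=00110 (head:    ^)
Step 7: in state C at pos 2, read 1 -> (C,1)->write 0,move L,goto A. Now: state=A, head=1, tape[-1..3]=00100 (head:   ^)
Step 8: in state A at pos 1, read 1 -> (A,1)->write 0,move R,goto H. Now: state=H, head=2, tape[-1..3]=00000 (head:    ^)
No cell contains 1 after step 8 -> 0 cell(s)

Answer: 0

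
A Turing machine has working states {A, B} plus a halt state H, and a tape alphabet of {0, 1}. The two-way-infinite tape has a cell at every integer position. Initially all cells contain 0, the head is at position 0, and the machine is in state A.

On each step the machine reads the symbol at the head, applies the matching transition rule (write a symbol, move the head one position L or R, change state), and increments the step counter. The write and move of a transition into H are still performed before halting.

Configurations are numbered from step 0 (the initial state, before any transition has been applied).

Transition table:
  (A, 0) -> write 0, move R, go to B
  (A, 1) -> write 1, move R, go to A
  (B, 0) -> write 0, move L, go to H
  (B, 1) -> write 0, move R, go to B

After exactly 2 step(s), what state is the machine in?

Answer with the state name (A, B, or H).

Step 1: in state A at pos 0, read 0 -> (A,0)->write 0,move R,goto B. Now: state=B, head=1, tape[-1..2]=0000 (head:   ^)
Step 2: in state B at pos 1, read 0 -> (B,0)->write 0,move L,goto H. Now: state=H, head=0, tape[-1..2]=0000 (head:  ^)

Answer: H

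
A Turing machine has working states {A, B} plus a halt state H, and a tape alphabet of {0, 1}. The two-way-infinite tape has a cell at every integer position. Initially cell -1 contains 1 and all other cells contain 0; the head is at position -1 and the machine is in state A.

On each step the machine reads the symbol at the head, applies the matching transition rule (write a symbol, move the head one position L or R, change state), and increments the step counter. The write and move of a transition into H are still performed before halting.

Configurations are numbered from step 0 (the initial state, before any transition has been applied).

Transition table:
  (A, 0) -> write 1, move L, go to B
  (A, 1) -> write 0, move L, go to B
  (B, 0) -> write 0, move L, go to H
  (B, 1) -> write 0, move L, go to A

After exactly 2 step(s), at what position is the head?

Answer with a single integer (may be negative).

Answer: -3

Derivation:
Step 1: in state A at pos -1, read 1 -> (A,1)->write 0,move L,goto B. Now: state=B, head=-2, tape[-3..0]=0000 (head:  ^)
Step 2: in state B at pos -2, read 0 -> (B,0)->write 0,move L,goto H. Now: state=H, head=-3, tape[-4..0]=00000 (head:  ^)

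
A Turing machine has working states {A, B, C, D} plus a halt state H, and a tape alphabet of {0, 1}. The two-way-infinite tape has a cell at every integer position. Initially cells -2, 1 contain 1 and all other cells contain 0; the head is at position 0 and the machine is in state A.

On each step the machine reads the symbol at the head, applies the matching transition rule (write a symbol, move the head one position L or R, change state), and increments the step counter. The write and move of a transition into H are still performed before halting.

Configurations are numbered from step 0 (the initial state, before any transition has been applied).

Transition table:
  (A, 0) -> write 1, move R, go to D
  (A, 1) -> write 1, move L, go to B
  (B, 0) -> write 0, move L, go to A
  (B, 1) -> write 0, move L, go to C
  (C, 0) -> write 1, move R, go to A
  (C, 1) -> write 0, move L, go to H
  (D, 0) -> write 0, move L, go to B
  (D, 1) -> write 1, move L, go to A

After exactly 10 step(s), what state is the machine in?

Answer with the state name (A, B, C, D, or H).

Answer: A

Derivation:
Step 1: in state A at pos 0, read 0 -> (A,0)->write 1,move R,goto D. Now: state=D, head=1, tape[-3..2]=010110 (head:     ^)
Step 2: in state D at pos 1, read 1 -> (D,1)->write 1,move L,goto A. Now: state=A, head=0, tape[-3..2]=010110 (head:    ^)
Step 3: in state A at pos 0, read 1 -> (A,1)->write 1,move L,goto B. Now: state=B, head=-1, tape[-3..2]=010110 (head:   ^)
Step 4: in state B at pos -1, read 0 -> (B,0)->write 0,move L,goto A. Now: state=A, head=-2, tape[-3..2]=010110 (head:  ^)
Step 5: in state A at pos -2, read 1 -> (A,1)->write 1,move L,goto B. Now: state=B, head=-3, tape[-4..2]=0010110 (head:  ^)
Step 6: in state B at pos -3, read 0 -> (B,0)->write 0,move L,goto A. Now: state=A, head=-4, tape[-5..2]=00010110 (head:  ^)
Step 7: in state A at pos -4, read 0 -> (A,0)->write 1,move R,goto D. Now: state=D, head=-3, tape[-5..2]=01010110 (head:   ^)
Step 8: in state D at pos -3, read 0 -> (D,0)->write 0,move L,goto B. Now: state=B, head=-4, tape[-5..2]=01010110 (head:  ^)
Step 9: in state B at pos -4, read 1 -> (B,1)->write 0,move L,goto C. Now: state=C, head=-5, tape[-6..2]=000010110 (head:  ^)
Step 10: in state C at pos -5, read 0 -> (C,0)->write 1,move R,goto A. Now: state=A, head=-4, tape[-6..2]=010010110 (head:   ^)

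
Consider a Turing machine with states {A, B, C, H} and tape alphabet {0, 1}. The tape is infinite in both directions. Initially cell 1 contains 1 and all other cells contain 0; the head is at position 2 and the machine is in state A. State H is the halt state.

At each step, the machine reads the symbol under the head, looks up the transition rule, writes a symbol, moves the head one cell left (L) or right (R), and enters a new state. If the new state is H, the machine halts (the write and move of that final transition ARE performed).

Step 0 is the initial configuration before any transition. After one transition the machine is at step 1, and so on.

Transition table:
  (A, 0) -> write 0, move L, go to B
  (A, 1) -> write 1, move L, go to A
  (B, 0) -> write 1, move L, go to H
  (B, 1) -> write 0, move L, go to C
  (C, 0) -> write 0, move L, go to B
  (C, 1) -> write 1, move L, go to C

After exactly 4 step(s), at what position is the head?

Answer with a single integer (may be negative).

Step 1: in state A at pos 2, read 0 -> (A,0)->write 0,move L,goto B. Now: state=B, head=1, tape[0..3]=0100 (head:  ^)
Step 2: in state B at pos 1, read 1 -> (B,1)->write 0,move L,goto C. Now: state=C, head=0, tape[-1..3]=00000 (head:  ^)
Step 3: in state C at pos 0, read 0 -> (C,0)->write 0,move L,goto B. Now: state=B, head=-1, tape[-2..3]=000000 (head:  ^)
Step 4: in state B at pos -1, read 0 -> (B,0)->write 1,move L,goto H. Now: state=H, head=-2, tape[-3..3]=0010000 (head:  ^)

Answer: -2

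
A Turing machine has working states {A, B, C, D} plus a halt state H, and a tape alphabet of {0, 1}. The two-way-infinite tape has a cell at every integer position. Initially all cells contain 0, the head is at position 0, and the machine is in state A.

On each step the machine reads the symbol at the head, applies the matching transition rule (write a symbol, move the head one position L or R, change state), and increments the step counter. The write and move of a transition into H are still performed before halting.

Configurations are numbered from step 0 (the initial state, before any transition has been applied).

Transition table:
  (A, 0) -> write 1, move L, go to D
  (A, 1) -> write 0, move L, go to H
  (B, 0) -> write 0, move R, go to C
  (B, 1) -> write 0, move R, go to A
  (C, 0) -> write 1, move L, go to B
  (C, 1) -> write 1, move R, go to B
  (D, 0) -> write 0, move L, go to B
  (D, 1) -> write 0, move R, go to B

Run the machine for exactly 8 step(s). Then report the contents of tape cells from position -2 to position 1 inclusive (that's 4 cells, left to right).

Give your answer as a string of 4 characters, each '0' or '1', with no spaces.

Step 1: in state A at pos 0, read 0 -> (A,0)->write 1,move L,goto D. Now: state=D, head=-1, tape[-2..1]=0010 (head:  ^)
Step 2: in state D at pos -1, read 0 -> (D,0)->write 0,move L,goto B. Now: state=B, head=-2, tape[-3..1]=00010 (head:  ^)
Step 3: in state B at pos -2, read 0 -> (B,0)->write 0,move R,goto C. Now: state=C, head=-1, tape[-3..1]=00010 (head:   ^)
Step 4: in state C at pos -1, read 0 -> (C,0)->write 1,move L,goto B. Now: state=B, head=-2, tape[-3..1]=00110 (head:  ^)
Step 5: in state B at pos -2, read 0 -> (B,0)->write 0,move R,goto C. Now: state=C, head=-1, tape[-3..1]=00110 (head:   ^)
Step 6: in state C at pos -1, read 1 -> (C,1)->write 1,move R,goto B. Now: state=B, head=0, tape[-3..1]=00110 (head:    ^)
Step 7: in state B at pos 0, read 1 -> (B,1)->write 0,move R,goto A. Now: state=A, head=1, tape[-3..2]=001000 (head:     ^)
Step 8: in state A at pos 1, read 0 -> (A,0)->write 1,move L,goto D. Now: state=D, head=0, tape[-3..2]=001010 (head:    ^)

Answer: 0101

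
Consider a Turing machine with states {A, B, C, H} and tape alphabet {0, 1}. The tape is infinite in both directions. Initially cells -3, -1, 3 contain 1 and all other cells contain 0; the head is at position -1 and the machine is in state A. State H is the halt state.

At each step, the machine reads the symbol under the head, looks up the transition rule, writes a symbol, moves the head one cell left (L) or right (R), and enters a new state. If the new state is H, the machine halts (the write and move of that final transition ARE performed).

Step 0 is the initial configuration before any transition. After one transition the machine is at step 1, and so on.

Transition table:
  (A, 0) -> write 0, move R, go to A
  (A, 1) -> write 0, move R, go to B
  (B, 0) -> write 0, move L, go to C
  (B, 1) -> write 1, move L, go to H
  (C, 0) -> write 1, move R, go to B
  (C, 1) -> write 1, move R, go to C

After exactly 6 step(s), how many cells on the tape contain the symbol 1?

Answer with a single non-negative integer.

Step 1: in state A at pos -1, read 1 -> (A,1)->write 0,move R,goto B. Now: state=B, head=0, tape[-4..4]=010000010 (head:     ^)
Step 2: in state B at pos 0, read 0 -> (B,0)->write 0,move L,goto C. Now: state=C, head=-1, tape[-4..4]=010000010 (head:    ^)
Step 3: in state C at pos -1, read 0 -> (C,0)->write 1,move R,goto B. Now: state=B, head=0, tape[-4..4]=010100010 (head:     ^)
Step 4: in state B at pos 0, read 0 -> (B,0)->write 0,move L,goto C. Now: state=C, head=-1, tape[-4..4]=010100010 (head:    ^)
Step 5: in state C at pos -1, read 1 -> (C,1)->write 1,move R,goto C. Now: state=C, head=0, tape[-4..4]=010100010 (head:     ^)
Step 6: in state C at pos 0, read 0 -> (C,0)->write 1,move R,goto B. Now: state=B, head=1, tape[-4..4]=010110010 (head:      ^)
Cells containing 1 after step 6: {-3, -1, 0, 3} -> 4 cell(s)

Answer: 4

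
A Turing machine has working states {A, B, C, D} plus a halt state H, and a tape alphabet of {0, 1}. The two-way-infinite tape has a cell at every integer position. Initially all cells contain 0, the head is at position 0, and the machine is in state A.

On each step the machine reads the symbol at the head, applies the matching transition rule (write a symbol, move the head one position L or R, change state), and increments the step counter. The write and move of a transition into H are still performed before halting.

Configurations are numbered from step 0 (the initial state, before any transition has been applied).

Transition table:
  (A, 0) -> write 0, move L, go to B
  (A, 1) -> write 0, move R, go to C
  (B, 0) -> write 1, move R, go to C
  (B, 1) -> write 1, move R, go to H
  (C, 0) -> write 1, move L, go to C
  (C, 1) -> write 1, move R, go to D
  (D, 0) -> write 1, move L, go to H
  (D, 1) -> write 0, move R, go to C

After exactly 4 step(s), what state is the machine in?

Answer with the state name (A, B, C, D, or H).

Answer: D

Derivation:
Step 1: in state A at pos 0, read 0 -> (A,0)->write 0,move L,goto B. Now: state=B, head=-1, tape[-2..1]=0000 (head:  ^)
Step 2: in state B at pos -1, read 0 -> (B,0)->write 1,move R,goto C. Now: state=C, head=0, tape[-2..1]=0100 (head:   ^)
Step 3: in state C at pos 0, read 0 -> (C,0)->write 1,move L,goto C. Now: state=C, head=-1, tape[-2..1]=0110 (head:  ^)
Step 4: in state C at pos -1, read 1 -> (C,1)->write 1,move R,goto D. Now: state=D, head=0, tape[-2..1]=0110 (head:   ^)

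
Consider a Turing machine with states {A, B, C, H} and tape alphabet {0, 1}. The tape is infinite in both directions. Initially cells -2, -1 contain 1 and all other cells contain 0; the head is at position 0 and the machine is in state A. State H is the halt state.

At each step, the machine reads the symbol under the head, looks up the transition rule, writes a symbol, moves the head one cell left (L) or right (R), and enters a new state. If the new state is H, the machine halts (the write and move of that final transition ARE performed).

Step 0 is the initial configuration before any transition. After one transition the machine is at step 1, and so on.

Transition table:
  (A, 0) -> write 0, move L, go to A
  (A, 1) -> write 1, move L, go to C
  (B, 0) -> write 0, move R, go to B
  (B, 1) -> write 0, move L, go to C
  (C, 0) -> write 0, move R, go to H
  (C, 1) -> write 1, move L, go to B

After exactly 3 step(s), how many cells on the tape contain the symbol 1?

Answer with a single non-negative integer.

Answer: 2

Derivation:
Step 1: in state A at pos 0, read 0 -> (A,0)->write 0,move L,goto A. Now: state=A, head=-1, tape[-3..1]=01100 (head:   ^)
Step 2: in state A at pos -1, read 1 -> (A,1)->write 1,move L,goto C. Now: state=C, head=-2, tape[-3..1]=01100 (head:  ^)
Step 3: in state C at pos -2, read 1 -> (C,1)->write 1,move L,goto B. Now: state=B, head=-3, tape[-4..1]=001100 (head:  ^)
Cells containing 1 after step 3: {-2, -1} -> 2 cell(s)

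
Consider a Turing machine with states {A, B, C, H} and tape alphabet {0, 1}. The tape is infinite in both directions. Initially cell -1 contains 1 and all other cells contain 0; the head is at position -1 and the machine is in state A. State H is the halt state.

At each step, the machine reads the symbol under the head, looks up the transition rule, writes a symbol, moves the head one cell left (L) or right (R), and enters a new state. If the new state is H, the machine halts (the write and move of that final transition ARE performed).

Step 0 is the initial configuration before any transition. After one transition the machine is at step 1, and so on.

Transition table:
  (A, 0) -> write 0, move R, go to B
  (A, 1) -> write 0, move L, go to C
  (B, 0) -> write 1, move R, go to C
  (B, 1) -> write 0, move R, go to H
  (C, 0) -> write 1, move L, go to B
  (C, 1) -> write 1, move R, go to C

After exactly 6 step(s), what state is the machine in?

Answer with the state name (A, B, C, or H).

Step 1: in state A at pos -1, read 1 -> (A,1)->write 0,move L,goto C. Now: state=C, head=-2, tape[-3..0]=0000 (head:  ^)
Step 2: in state C at pos -2, read 0 -> (C,0)->write 1,move L,goto B. Now: state=B, head=-3, tape[-4..0]=00100 (head:  ^)
Step 3: in state B at pos -3, read 0 -> (B,0)->write 1,move R,goto C. Now: state=C, head=-2, tape[-4..0]=01100 (head:   ^)
Step 4: in state C at pos -2, read 1 -> (C,1)->write 1,move R,goto C. Now: state=C, head=-1, tape[-4..0]=01100 (head:    ^)
Step 5: in state C at pos -1, read 0 -> (C,0)->write 1,move L,goto B. Now: state=B, head=-2, tape[-4..0]=01110 (head:   ^)
Step 6: in state B at pos -2, read 1 -> (B,1)->write 0,move R,goto H. Now: state=H, head=-1, tape[-4..0]=01010 (head:    ^)

Answer: H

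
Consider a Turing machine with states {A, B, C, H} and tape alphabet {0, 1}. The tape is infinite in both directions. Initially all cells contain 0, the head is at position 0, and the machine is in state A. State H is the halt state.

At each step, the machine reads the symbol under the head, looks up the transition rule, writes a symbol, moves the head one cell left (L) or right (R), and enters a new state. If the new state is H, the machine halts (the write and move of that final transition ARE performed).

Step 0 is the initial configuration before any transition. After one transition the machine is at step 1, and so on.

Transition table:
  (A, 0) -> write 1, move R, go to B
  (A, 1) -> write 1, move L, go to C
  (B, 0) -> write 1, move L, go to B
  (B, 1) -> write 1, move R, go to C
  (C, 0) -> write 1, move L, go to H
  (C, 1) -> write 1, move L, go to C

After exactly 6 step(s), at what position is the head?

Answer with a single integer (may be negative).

Step 1: in state A at pos 0, read 0 -> (A,0)->write 1,move R,goto B. Now: state=B, head=1, tape[-1..2]=0100 (head:   ^)
Step 2: in state B at pos 1, read 0 -> (B,0)->write 1,move L,goto B. Now: state=B, head=0, tape[-1..2]=0110 (head:  ^)
Step 3: in state B at pos 0, read 1 -> (B,1)->write 1,move R,goto C. Now: state=C, head=1, tape[-1..2]=0110 (head:   ^)
Step 4: in state C at pos 1, read 1 -> (C,1)->write 1,move L,goto C. Now: state=C, head=0, tape[-1..2]=0110 (head:  ^)
Step 5: in state C at pos 0, read 1 -> (C,1)->write 1,move L,goto C. Now: state=C, head=-1, tape[-2..2]=00110 (head:  ^)
Step 6: in state C at pos -1, read 0 -> (C,0)->write 1,move L,goto H. Now: state=H, head=-2, tape[-3..2]=001110 (head:  ^)

Answer: -2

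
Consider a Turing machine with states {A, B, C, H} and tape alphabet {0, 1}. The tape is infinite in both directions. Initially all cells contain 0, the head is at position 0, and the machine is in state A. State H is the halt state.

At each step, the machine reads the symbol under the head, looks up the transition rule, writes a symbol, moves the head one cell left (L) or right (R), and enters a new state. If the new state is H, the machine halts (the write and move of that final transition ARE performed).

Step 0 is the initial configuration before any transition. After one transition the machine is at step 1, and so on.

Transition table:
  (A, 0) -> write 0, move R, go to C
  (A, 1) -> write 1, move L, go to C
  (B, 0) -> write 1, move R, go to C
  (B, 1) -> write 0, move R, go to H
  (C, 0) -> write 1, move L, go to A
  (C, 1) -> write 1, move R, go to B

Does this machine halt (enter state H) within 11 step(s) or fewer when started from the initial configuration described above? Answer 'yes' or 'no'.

Step 1: in state A at pos 0, read 0 -> (A,0)->write 0,move R,goto C. Now: state=C, head=1, tape[-1..2]=0000 (head:   ^)
Step 2: in state C at pos 1, read 0 -> (C,0)->write 1,move L,goto A. Now: state=A, head=0, tape[-1..2]=0010 (head:  ^)
Step 3: in state A at pos 0, read 0 -> (A,0)->write 0,move R,goto C. Now: state=C, head=1, tape[-1..2]=0010 (head:   ^)
Step 4: in state C at pos 1, read 1 -> (C,1)->write 1,move R,goto B. Now: state=B, head=2, tape[-1..3]=00100 (head:    ^)
Step 5: in state B at pos 2, read 0 -> (B,0)->write 1,move R,goto C. Now: state=C, head=3, tape[-1..4]=001100 (head:     ^)
Step 6: in state C at pos 3, read 0 -> (C,0)->write 1,move L,goto A. Now: state=A, head=2, tape[-1..4]=001110 (head:    ^)
Step 7: in state A at pos 2, read 1 -> (A,1)->write 1,move L,goto C. Now: state=C, head=1, tape[-1..4]=001110 (head:   ^)
Step 8: in state C at pos 1, read 1 -> (C,1)->write 1,move R,goto B. Now: state=B, head=2, tape[-1..4]=001110 (head:    ^)
Step 9: in state B at pos 2, read 1 -> (B,1)->write 0,move R,goto H. Now: state=H, head=3, tape[-1..4]=001010 (head:     ^)
State H reached at step 9; 9 <= 11 -> yes

Answer: yes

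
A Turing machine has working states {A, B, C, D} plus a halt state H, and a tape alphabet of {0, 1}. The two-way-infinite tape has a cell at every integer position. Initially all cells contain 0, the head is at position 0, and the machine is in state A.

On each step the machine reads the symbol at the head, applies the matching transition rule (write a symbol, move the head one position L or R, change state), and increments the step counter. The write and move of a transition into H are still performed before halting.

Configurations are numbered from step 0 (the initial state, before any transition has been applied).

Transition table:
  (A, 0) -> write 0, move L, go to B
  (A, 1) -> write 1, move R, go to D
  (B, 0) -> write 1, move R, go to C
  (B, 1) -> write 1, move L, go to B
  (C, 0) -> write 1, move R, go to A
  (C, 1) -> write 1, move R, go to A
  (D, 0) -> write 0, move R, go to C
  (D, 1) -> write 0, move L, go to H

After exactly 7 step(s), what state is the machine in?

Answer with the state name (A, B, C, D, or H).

Step 1: in state A at pos 0, read 0 -> (A,0)->write 0,move L,goto B. Now: state=B, head=-1, tape[-2..1]=0000 (head:  ^)
Step 2: in state B at pos -1, read 0 -> (B,0)->write 1,move R,goto C. Now: state=C, head=0, tape[-2..1]=0100 (head:   ^)
Step 3: in state C at pos 0, read 0 -> (C,0)->write 1,move R,goto A. Now: state=A, head=1, tape[-2..2]=01100 (head:    ^)
Step 4: in state A at pos 1, read 0 -> (A,0)->write 0,move L,goto B. Now: state=B, head=0, tape[-2..2]=01100 (head:   ^)
Step 5: in state B at pos 0, read 1 -> (B,1)->write 1,move L,goto B. Now: state=B, head=-1, tape[-2..2]=01100 (head:  ^)
Step 6: in state B at pos -1, read 1 -> (B,1)->write 1,move L,goto B. Now: state=B, head=-2, tape[-3..2]=001100 (head:  ^)
Step 7: in state B at pos -2, read 0 -> (B,0)->write 1,move R,goto C. Now: state=C, head=-1, tape[-3..2]=011100 (head:   ^)

Answer: C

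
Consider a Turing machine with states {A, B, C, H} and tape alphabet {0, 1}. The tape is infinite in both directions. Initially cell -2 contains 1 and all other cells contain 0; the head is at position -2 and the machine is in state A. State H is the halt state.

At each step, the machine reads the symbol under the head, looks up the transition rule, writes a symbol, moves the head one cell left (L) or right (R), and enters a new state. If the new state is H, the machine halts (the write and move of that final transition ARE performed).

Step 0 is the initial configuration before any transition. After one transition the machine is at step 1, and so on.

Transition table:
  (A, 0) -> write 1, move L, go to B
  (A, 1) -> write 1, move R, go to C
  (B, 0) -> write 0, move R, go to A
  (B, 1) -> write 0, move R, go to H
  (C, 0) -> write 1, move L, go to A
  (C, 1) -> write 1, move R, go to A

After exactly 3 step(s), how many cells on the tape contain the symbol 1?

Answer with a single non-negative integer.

Answer: 2

Derivation:
Step 1: in state A at pos -2, read 1 -> (A,1)->write 1,move R,goto C. Now: state=C, head=-1, tape[-3..0]=0100 (head:   ^)
Step 2: in state C at pos -1, read 0 -> (C,0)->write 1,move L,goto A. Now: state=A, head=-2, tape[-3..0]=0110 (head:  ^)
Step 3: in state A at pos -2, read 1 -> (A,1)->write 1,move R,goto C. Now: state=C, head=-1, tape[-3..0]=0110 (head:   ^)
Cells containing 1 after step 3: {-2, -1} -> 2 cell(s)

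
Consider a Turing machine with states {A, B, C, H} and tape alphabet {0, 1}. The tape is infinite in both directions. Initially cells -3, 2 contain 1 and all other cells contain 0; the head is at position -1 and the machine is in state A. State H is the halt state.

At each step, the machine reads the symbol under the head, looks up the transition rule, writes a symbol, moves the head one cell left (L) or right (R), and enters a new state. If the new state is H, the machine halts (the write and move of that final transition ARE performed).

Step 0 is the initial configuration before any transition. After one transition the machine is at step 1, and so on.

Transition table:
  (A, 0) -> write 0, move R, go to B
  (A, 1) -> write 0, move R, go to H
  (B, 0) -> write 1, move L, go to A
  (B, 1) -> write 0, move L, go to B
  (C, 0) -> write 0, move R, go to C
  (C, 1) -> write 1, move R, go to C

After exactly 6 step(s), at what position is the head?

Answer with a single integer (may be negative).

Answer: -1

Derivation:
Step 1: in state A at pos -1, read 0 -> (A,0)->write 0,move R,goto B. Now: state=B, head=0, tape[-4..3]=01000010 (head:     ^)
Step 2: in state B at pos 0, read 0 -> (B,0)->write 1,move L,goto A. Now: state=A, head=-1, tape[-4..3]=01001010 (head:    ^)
Step 3: in state A at pos -1, read 0 -> (A,0)->write 0,move R,goto B. Now: state=B, head=0, tape[-4..3]=01001010 (head:     ^)
Step 4: in state B at pos 0, read 1 -> (B,1)->write 0,move L,goto B. Now: state=B, head=-1, tape[-4..3]=01000010 (head:    ^)
Step 5: in state B at pos -1, read 0 -> (B,0)->write 1,move L,goto A. Now: state=A, head=-2, tape[-4..3]=01010010 (head:   ^)
Step 6: in state A at pos -2, read 0 -> (A,0)->write 0,move R,goto B. Now: state=B, head=-1, tape[-4..3]=01010010 (head:    ^)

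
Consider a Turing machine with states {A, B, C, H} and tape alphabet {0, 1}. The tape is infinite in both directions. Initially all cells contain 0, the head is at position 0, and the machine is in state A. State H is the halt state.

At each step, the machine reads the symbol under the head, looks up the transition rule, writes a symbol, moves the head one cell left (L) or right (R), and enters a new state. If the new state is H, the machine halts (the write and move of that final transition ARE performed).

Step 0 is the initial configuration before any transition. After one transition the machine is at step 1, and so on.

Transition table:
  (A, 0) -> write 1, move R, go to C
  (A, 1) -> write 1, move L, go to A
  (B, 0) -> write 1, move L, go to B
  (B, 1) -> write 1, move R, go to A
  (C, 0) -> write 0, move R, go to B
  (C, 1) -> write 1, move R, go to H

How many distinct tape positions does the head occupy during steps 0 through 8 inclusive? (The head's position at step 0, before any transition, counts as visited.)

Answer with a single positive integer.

Step 1: in state A at pos 0, read 0 -> (A,0)->write 1,move R,goto C. Now: state=C, head=1, tape[-1..2]=0100 (head:   ^)
Step 2: in state C at pos 1, read 0 -> (C,0)->write 0,move R,goto B. Now: state=B, head=2, tape[-1..3]=01000 (head:    ^)
Step 3: in state B at pos 2, read 0 -> (B,0)->write 1,move L,goto B. Now: state=B, head=1, tape[-1..3]=01010 (head:   ^)
Step 4: in state B at pos 1, read 0 -> (B,0)->write 1,move L,goto B. Now: state=B, head=0, tape[-1..3]=01110 (head:  ^)
Step 5: in state B at pos 0, read 1 -> (B,1)->write 1,move R,goto A. Now: state=A, head=1, tape[-1..3]=01110 (head:   ^)
Step 6: in state A at pos 1, read 1 -> (A,1)->write 1,move L,goto A. Now: state=A, head=0, tape[-1..3]=01110 (head:  ^)
Step 7: in state A at pos 0, read 1 -> (A,1)->write 1,move L,goto A. Now: state=A, head=-1, tape[-2..3]=001110 (head:  ^)
Step 8: in state A at pos -1, read 0 -> (A,0)->write 1,move R,goto C. Now: state=C, head=0, tape[-2..3]=011110 (head:   ^)
Head positions at steps 0..8: starting at 0, distinct positions visited = {-1, 0, 1, 2} -> 4 position(s)

Answer: 4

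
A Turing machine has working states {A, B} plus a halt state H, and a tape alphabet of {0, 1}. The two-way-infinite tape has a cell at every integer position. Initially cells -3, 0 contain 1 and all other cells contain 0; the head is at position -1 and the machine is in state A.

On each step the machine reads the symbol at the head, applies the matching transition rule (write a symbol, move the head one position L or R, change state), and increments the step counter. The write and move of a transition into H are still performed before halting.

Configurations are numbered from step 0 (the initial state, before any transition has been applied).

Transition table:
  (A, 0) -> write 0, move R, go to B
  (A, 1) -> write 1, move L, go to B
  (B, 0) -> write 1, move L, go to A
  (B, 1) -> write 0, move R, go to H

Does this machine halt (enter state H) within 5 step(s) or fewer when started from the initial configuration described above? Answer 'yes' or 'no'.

Step 1: in state A at pos -1, read 0 -> (A,0)->write 0,move R,goto B. Now: state=B, head=0, tape[-4..1]=010010 (head:     ^)
Step 2: in state B at pos 0, read 1 -> (B,1)->write 0,move R,goto H. Now: state=H, head=1, tape[-4..2]=0100000 (head:      ^)
State H reached at step 2; 2 <= 5 -> yes

Answer: yes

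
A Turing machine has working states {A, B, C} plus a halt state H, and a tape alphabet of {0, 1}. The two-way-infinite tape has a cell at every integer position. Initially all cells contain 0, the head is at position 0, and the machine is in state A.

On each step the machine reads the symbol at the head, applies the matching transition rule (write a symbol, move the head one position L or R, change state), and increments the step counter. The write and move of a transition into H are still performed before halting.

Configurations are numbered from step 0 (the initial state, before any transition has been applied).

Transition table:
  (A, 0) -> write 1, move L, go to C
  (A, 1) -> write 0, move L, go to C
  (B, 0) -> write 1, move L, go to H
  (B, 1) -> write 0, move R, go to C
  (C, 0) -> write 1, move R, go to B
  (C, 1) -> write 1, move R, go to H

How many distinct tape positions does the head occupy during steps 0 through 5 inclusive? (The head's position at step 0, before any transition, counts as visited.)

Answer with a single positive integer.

Step 1: in state A at pos 0, read 0 -> (A,0)->write 1,move L,goto C. Now: state=C, head=-1, tape[-2..1]=0010 (head:  ^)
Step 2: in state C at pos -1, read 0 -> (C,0)->write 1,move R,goto B. Now: state=B, head=0, tape[-2..1]=0110 (head:   ^)
Step 3: in state B at pos 0, read 1 -> (B,1)->write 0,move R,goto C. Now: state=C, head=1, tape[-2..2]=01000 (head:    ^)
Step 4: in state C at pos 1, read 0 -> (C,0)->write 1,move R,goto B. Now: state=B, head=2, tape[-2..3]=010100 (head:     ^)
Step 5: in state B at pos 2, read 0 -> (B,0)->write 1,move L,goto H. Now: state=H, head=1, tape[-2..3]=010110 (head:    ^)
Head positions at steps 0..5: starting at 0, distinct positions visited = {-1, 0, 1, 2} -> 4 position(s)

Answer: 4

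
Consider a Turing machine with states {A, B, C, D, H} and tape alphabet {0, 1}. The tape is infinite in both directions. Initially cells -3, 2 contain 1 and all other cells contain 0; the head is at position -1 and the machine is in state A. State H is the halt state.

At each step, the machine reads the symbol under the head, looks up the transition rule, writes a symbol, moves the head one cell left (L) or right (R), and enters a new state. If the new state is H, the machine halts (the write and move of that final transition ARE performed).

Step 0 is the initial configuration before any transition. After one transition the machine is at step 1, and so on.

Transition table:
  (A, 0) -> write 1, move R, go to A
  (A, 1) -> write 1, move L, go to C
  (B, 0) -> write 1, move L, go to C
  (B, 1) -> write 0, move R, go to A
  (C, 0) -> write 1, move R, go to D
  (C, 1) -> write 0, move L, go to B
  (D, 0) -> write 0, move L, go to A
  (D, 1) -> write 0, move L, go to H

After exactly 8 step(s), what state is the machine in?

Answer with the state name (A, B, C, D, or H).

Answer: C

Derivation:
Step 1: in state A at pos -1, read 0 -> (A,0)->write 1,move R,goto A. Now: state=A, head=0, tape[-4..3]=01010010 (head:     ^)
Step 2: in state A at pos 0, read 0 -> (A,0)->write 1,move R,goto A. Now: state=A, head=1, tape[-4..3]=01011010 (head:      ^)
Step 3: in state A at pos 1, read 0 -> (A,0)->write 1,move R,goto A. Now: state=A, head=2, tape[-4..3]=01011110 (head:       ^)
Step 4: in state A at pos 2, read 1 -> (A,1)->write 1,move L,goto C. Now: state=C, head=1, tape[-4..3]=01011110 (head:      ^)
Step 5: in state C at pos 1, read 1 -> (C,1)->write 0,move L,goto B. Now: state=B, head=0, tape[-4..3]=01011010 (head:     ^)
Step 6: in state B at pos 0, read 1 -> (B,1)->write 0,move R,goto A. Now: state=A, head=1, tape[-4..3]=01010010 (head:      ^)
Step 7: in state A at pos 1, read 0 -> (A,0)->write 1,move R,goto A. Now: state=A, head=2, tape[-4..3]=01010110 (head:       ^)
Step 8: in state A at pos 2, read 1 -> (A,1)->write 1,move L,goto C. Now: state=C, head=1, tape[-4..3]=01010110 (head:      ^)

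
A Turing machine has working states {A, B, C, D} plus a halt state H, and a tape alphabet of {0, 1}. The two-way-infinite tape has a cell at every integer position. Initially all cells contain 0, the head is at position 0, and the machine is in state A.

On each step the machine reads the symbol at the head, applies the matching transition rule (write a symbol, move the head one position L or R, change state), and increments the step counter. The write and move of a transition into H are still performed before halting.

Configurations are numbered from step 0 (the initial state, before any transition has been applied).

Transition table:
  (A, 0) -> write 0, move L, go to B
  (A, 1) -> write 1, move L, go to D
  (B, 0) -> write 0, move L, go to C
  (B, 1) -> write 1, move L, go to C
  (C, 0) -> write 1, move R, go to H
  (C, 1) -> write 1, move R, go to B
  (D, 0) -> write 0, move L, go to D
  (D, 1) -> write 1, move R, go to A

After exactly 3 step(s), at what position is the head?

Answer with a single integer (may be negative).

Step 1: in state A at pos 0, read 0 -> (A,0)->write 0,move L,goto B. Now: state=B, head=-1, tape[-2..1]=0000 (head:  ^)
Step 2: in state B at pos -1, read 0 -> (B,0)->write 0,move L,goto C. Now: state=C, head=-2, tape[-3..1]=00000 (head:  ^)
Step 3: in state C at pos -2, read 0 -> (C,0)->write 1,move R,goto H. Now: state=H, head=-1, tape[-3..1]=01000 (head:   ^)

Answer: -1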